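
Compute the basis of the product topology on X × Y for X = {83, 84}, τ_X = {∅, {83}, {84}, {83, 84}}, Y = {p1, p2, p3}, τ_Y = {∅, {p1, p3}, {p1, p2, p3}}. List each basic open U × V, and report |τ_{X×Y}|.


Basis B = {∅ × ∅, {83} × {p1, p3}, {84} × {p1, p3}, {83} × {p1, p2, p3}, {84} × {p1, p2, p3}, {83, 84} × {p1, p3}, {83, 84} × {p1, p2, p3}}; |τ_{X×Y}| = 9.

Enumerate products U × V with U ∈ τ_X, V ∈ τ_Y (deduplicated):
  ∅ × ∅ = {} (∅)
  {83} × {p1, p3} = {(83,p1), (83,p3)}
  {84} × {p1, p3} = {(84,p1), (84,p3)}
  {83} × {p1, p2, p3} = {(83,p1), (83,p2), (83,p3)}
  {84} × {p1, p2, p3} = {(84,p1), (84,p2), (84,p3)}
  {83, 84} × {p1, p3} = {(83,p1), (83,p3), (84,p1), (84,p3)}
  {83, 84} × {p1, p2, p3} = {(83,p1), (83,p2), (83,p3), (84,p1), (84,p2), (84,p3)}
These 7 distinct sets form the basis B.
Close under arbitrary unions to get τ_{X×Y}; counting gives |τ_{X×Y}| = 9.


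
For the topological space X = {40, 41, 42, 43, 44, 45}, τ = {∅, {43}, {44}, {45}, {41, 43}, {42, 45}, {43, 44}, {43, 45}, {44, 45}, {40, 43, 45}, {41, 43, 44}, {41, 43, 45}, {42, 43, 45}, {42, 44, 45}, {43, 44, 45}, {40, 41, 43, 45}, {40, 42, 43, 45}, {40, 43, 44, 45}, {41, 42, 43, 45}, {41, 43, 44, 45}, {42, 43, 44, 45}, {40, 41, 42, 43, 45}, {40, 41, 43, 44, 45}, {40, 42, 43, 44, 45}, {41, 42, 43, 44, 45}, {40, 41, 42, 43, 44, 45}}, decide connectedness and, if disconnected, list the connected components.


(X, τ) is disconnected; components = [{44}, {40, 41, 42, 43, 45}].

Find clopen sets (U ∈ τ with X ∖ U ∈ τ):
  U = ∅, X ∖ U = {40, 41, 42, 43, 44, 45} — both open, so U is clopen.
  U = {44}, X ∖ U = {40, 41, 42, 43, 45} — both open, so U is clopen.
  U = {40, 41, 42, 43, 45}, X ∖ U = {44} — both open, so U is clopen.
  U = {40, 41, 42, 43, 44, 45}, X ∖ U = ∅ — both open, so U is clopen.
Nontrivial clopen(s) exist: e.g. {40, 41, 42, 43, 45}. So (X, τ) is disconnected.
Compute connected components by grouping points that agree on all clopens:
  component: {44}
  component: {40, 41, 42, 43, 45}


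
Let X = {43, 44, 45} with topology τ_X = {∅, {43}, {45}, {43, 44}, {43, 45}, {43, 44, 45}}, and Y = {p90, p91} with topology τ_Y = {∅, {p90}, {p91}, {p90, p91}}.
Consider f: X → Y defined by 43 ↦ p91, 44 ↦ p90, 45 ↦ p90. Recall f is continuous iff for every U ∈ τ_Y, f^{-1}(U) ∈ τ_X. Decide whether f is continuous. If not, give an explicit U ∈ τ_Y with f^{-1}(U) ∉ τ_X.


f is NOT continuous.

Compute f^{-1}(U) for each U ∈ τ_Y:
  U = ∅: f^{-1}(U) = ∅ ∈ τ_X ✓.
  U = {p90}: f^{-1}(U) = {44, 45} ∉ τ_X ✗.
  U = {p91}: f^{-1}(U) = {43} ∈ τ_X ✓.
  U = {p90, p91}: f^{-1}(U) = {43, 44, 45} ∈ τ_X ✓.
Found U = {p90} with f^{-1}(U) = {44, 45} not in τ_X. Therefore f is NOT continuous.


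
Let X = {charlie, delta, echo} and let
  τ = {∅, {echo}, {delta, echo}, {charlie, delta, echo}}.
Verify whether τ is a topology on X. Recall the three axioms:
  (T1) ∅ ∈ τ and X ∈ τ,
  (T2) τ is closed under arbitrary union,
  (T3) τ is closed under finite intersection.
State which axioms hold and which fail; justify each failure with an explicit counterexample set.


τ IS a topology on X.

Axiom (T1): ∅ ∈ τ? Yes; X ∈ τ? Yes.
Axiom (T2/T3): check pairwise unions and intersections of members of τ.
All pairwise intersections and unions checked — each lies in τ. Therefore τ satisfies (T1), (T2), (T3): it IS a topology on X.


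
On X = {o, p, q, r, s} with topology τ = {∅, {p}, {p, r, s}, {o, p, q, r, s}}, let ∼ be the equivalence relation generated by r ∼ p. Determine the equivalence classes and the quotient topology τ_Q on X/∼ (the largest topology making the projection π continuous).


X/∼ = {[o], [p=r], [q], [s]}; |τ_Q| = 3.

Equivalence classes: [o], [p=r], [q], [s].
Quotient map π: X → X/∼ sends o ↦ [o], p ↦ [p=r], q ↦ [q], r ↦ [p=r], s ↦ [s].
For each subset V ⊆ X/∼, compute π^{-1}(V) ⊆ X and check whether π^{-1}(V) ∈ τ. V is open in τ_Q iff π^{-1}(V) ∈ τ.
  V = {}: π^{-1}(V) = ∅ ∈ τ ✓.
  V = {[o]}: π^{-1}(V) = {o} ∉ τ ✗.
  V = {[p=r]}: π^{-1}(V) = {p, r} ∉ τ ✗.
  V = {[o], [p=r]}: π^{-1}(V) = {o, p, r} ∉ τ ✗.
  V = {[q]}: π^{-1}(V) = {q} ∉ τ ✗.
  V = {[o], [q]}: π^{-1}(V) = {o, q} ∉ τ ✗.
  V = {[p=r], [q]}: π^{-1}(V) = {p, q, r} ∉ τ ✗.
  V = {[o], [p=r], [q]}: π^{-1}(V) = {o, p, q, r} ∉ τ ✗.
  V = {[s]}: π^{-1}(V) = {s} ∉ τ ✗.
  V = {[o], [s]}: π^{-1}(V) = {o, s} ∉ τ ✗.
  V = {[p=r], [s]}: π^{-1}(V) = {p, r, s} ∈ τ ✓.
  V = {[o], [p=r], [s]}: π^{-1}(V) = {o, p, r, s} ∉ τ ✗.
  V = {[q], [s]}: π^{-1}(V) = {q, s} ∉ τ ✗.
  V = {[o], [q], [s]}: π^{-1}(V) = {o, q, s} ∉ τ ✗.
  V = {[p=r], [q], [s]}: π^{-1}(V) = {p, q, r, s} ∉ τ ✗.
  V = {[o], [p=r], [q], [s]}: π^{-1}(V) = {o, p, q, r, s} ∈ τ ✓.
Open sets in the quotient: τ_Q = {{}, {[p=r], [s]}, {[o], [p=r], [q], [s]}} (3 elements).


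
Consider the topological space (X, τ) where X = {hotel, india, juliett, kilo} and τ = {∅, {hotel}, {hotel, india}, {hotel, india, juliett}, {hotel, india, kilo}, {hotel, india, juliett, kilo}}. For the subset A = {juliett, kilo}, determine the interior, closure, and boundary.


int(A) = ∅, cl(A) = {juliett, kilo}, ∂A = {juliett, kilo}.

Closed sets in (X, τ) are complements of opens:
  closed(X, τ) = {∅, {juliett}, {kilo}, {juliett, kilo}, {india, juliett, kilo}, {hotel, india, juliett, kilo}}.
int(A) = ⋃ {U ∈ τ : U ⊆ A}. Opens contained in A: ∅.
Taking the union of these: int(A) = ∅.
cl(A) = ⋂ {C closed : A ⊆ C}. Closed sets containing A: {juliett, kilo}, {india, juliett, kilo}, {hotel, india, juliett, kilo}.
Intersecting these: cl(A) = {juliett, kilo}.
∂A = cl(A) ∖ int(A) = {juliett, kilo} ∖ ∅ = {juliett, kilo}.


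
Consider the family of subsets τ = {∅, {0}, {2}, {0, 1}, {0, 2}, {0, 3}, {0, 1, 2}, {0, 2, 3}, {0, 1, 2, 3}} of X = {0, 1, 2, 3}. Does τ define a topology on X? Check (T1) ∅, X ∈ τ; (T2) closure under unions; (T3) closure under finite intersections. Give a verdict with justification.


τ is NOT a topology on X.

Axiom (T1): ∅ ∈ τ? Yes; X ∈ τ? Yes.
Axiom (T2/T3): check pairwise unions and intersections of members of τ.
Counterexample for (T2): {0, 1} ∪ {0, 3} = {0, 1, 3} ∉ τ. Therefore τ is NOT a topology.


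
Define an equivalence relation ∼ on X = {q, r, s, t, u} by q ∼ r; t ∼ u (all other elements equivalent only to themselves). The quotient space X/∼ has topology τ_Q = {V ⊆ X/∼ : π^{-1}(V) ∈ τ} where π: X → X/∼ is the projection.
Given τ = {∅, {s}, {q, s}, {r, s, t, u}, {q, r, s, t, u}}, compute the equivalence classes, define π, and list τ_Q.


X/∼ = {[q=r], [s], [t=u]}; |τ_Q| = 3.

Equivalence classes: [q=r], [s], [t=u].
Quotient map π: X → X/∼ sends q ↦ [q=r], r ↦ [q=r], s ↦ [s], t ↦ [t=u], u ↦ [t=u].
For each subset V ⊆ X/∼, compute π^{-1}(V) ⊆ X and check whether π^{-1}(V) ∈ τ. V is open in τ_Q iff π^{-1}(V) ∈ τ.
  V = {}: π^{-1}(V) = ∅ ∈ τ ✓.
  V = {[q=r]}: π^{-1}(V) = {q, r} ∉ τ ✗.
  V = {[s]}: π^{-1}(V) = {s} ∈ τ ✓.
  V = {[q=r], [s]}: π^{-1}(V) = {q, r, s} ∉ τ ✗.
  V = {[t=u]}: π^{-1}(V) = {t, u} ∉ τ ✗.
  V = {[q=r], [t=u]}: π^{-1}(V) = {q, r, t, u} ∉ τ ✗.
  V = {[s], [t=u]}: π^{-1}(V) = {s, t, u} ∉ τ ✗.
  V = {[q=r], [s], [t=u]}: π^{-1}(V) = {q, r, s, t, u} ∈ τ ✓.
Open sets in the quotient: τ_Q = {{}, {[s]}, {[q=r], [s], [t=u]}} (3 elements).


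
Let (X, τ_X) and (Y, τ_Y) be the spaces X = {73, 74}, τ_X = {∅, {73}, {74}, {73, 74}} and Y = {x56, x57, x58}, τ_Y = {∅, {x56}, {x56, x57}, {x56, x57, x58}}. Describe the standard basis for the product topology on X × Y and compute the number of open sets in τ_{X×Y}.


Basis B = {∅ × ∅, {73} × {x56}, {74} × {x56}, {73} × {x56, x57}, {73, 74} × {x56}, {74} × {x56, x57}, {73} × {x56, x57, x58}, {74} × {x56, x57, x58}, {73, 74} × {x56, x57}, {73, 74} × {x56, x57, x58}}; |τ_{X×Y}| = 16.

Enumerate products U × V with U ∈ τ_X, V ∈ τ_Y (deduplicated):
  ∅ × ∅ = {} (∅)
  {73} × {x56} = {(73,x56)}
  {74} × {x56} = {(74,x56)}
  {73} × {x56, x57} = {(73,x56), (73,x57)}
  {73, 74} × {x56} = {(73,x56), (74,x56)}
  {74} × {x56, x57} = {(74,x56), (74,x57)}
  {73} × {x56, x57, x58} = {(73,x56), (73,x57), (73,x58)}
  {74} × {x56, x57, x58} = {(74,x56), (74,x57), (74,x58)}
  {73, 74} × {x56, x57} = {(73,x56), (73,x57), (74,x56), (74,x57)}
  {73, 74} × {x56, x57, x58} = {(73,x56), (73,x57), (73,x58), (74,x56), (74,x57), (74,x58)}
These 10 distinct sets form the basis B.
Close under arbitrary unions to get τ_{X×Y}; counting gives |τ_{X×Y}| = 16.


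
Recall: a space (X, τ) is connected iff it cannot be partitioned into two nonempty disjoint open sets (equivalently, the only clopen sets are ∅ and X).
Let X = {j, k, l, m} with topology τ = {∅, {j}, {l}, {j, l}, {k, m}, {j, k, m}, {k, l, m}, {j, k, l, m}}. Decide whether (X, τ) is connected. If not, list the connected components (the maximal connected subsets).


(X, τ) is disconnected; components = [{j}, {l}, {k, m}].

Find clopen sets (U ∈ τ with X ∖ U ∈ τ):
  U = ∅, X ∖ U = {j, k, l, m} — both open, so U is clopen.
  U = {j}, X ∖ U = {k, l, m} — both open, so U is clopen.
  U = {l}, X ∖ U = {j, k, m} — both open, so U is clopen.
  U = {j, l}, X ∖ U = {k, m} — both open, so U is clopen.
  U = {k, m}, X ∖ U = {j, l} — both open, so U is clopen.
  U = {j, k, m}, X ∖ U = {l} — both open, so U is clopen.
  U = {k, l, m}, X ∖ U = {j} — both open, so U is clopen.
  U = {j, k, l, m}, X ∖ U = ∅ — both open, so U is clopen.
Nontrivial clopen(s) exist: e.g. {j, l}. So (X, τ) is disconnected.
Compute connected components by grouping points that agree on all clopens:
  component: {j}
  component: {l}
  component: {k, m}


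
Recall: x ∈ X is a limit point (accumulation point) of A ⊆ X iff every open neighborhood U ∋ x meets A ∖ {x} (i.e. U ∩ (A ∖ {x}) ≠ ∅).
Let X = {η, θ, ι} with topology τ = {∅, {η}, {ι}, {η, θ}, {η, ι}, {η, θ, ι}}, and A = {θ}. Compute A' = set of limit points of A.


A' = ∅

For each x ∈ X, list the open sets U ∈ τ with x ∈ U, then check whether U ∩ (A ∖ {x}) ≠ ∅ for every such U.
  x = η: open {η} ∋ x has {η} ∩ (A ∖ {η}) = ∅, so x is NOT a limit point.
  x = θ: open {η, θ} ∋ x has {η, θ} ∩ (A ∖ {θ}) = ∅, so x is NOT a limit point.
  x = ι: open {ι} ∋ x has {ι} ∩ (A ∖ {ι}) = ∅, so x is NOT a limit point.
Collecting: A' = ∅.


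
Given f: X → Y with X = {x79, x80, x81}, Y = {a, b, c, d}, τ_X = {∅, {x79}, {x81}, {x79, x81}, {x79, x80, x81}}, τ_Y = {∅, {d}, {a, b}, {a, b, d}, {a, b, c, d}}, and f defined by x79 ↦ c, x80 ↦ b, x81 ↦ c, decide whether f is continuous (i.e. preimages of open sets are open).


f is NOT continuous.

Compute f^{-1}(U) for each U ∈ τ_Y:
  U = ∅: f^{-1}(U) = ∅ ∈ τ_X ✓.
  U = {d}: f^{-1}(U) = ∅ ∈ τ_X ✓.
  U = {a, b}: f^{-1}(U) = {x80} ∉ τ_X ✗.
  U = {a, b, d}: f^{-1}(U) = {x80} ∉ τ_X ✗.
  U = {a, b, c, d}: f^{-1}(U) = {x79, x80, x81} ∈ τ_X ✓.
Found U = {a, b} with f^{-1}(U) = {x80} not in τ_X. Therefore f is NOT continuous.


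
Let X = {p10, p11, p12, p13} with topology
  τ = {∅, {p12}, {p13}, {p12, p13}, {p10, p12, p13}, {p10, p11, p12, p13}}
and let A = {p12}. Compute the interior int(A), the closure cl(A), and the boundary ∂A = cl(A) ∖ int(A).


int(A) = {p12}, cl(A) = {p10, p11, p12}, ∂A = {p10, p11}.

Closed sets in (X, τ) are complements of opens:
  closed(X, τ) = {∅, {p11}, {p10, p11}, {p10, p11, p12}, {p10, p11, p13}, {p10, p11, p12, p13}}.
int(A) = ⋃ {U ∈ τ : U ⊆ A}. Opens contained in A: ∅, {p12}.
Taking the union of these: int(A) = {p12}.
cl(A) = ⋂ {C closed : A ⊆ C}. Closed sets containing A: {p10, p11, p12}, {p10, p11, p12, p13}.
Intersecting these: cl(A) = {p10, p11, p12}.
∂A = cl(A) ∖ int(A) = {p10, p11, p12} ∖ {p12} = {p10, p11}.


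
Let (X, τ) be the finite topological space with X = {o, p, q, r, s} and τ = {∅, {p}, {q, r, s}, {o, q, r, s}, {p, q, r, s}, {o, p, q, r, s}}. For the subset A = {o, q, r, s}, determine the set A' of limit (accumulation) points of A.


A' = {o, q, r, s}

For each x ∈ X, list the open sets U ∈ τ with x ∈ U, then check whether U ∩ (A ∖ {x}) ≠ ∅ for every such U.
  x = o: opens ∋ x are {o, q, r, s}, {o, p, q, r, s}; each meets A ∖ {o}, so x IS a limit point.
  x = p: open {p} ∋ x has {p} ∩ (A ∖ {p}) = ∅, so x is NOT a limit point.
  x = q: opens ∋ x are {q, r, s}, {o, q, r, s}, {p, q, r, s}, {o, p, q, r, s}; each meets A ∖ {q}, so x IS a limit point.
  x = r: opens ∋ x are {q, r, s}, {o, q, r, s}, {p, q, r, s}, {o, p, q, r, s}; each meets A ∖ {r}, so x IS a limit point.
  x = s: opens ∋ x are {q, r, s}, {o, q, r, s}, {p, q, r, s}, {o, p, q, r, s}; each meets A ∖ {s}, so x IS a limit point.
Collecting: A' = {o, q, r, s}.


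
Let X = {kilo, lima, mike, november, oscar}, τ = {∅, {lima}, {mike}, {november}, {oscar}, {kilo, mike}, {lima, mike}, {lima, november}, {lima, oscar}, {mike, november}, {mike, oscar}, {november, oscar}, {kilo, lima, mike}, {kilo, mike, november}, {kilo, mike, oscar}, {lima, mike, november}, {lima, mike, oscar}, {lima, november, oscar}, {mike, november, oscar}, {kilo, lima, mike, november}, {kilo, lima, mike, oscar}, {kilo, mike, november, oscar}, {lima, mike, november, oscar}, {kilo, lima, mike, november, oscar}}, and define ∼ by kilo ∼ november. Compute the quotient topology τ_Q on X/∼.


X/∼ = {[kilo=november], [lima], [mike], [oscar]}; |τ_Q| = 12.

Equivalence classes: [kilo=november], [lima], [mike], [oscar].
Quotient map π: X → X/∼ sends kilo ↦ [kilo=november], lima ↦ [lima], mike ↦ [mike], november ↦ [kilo=november], oscar ↦ [oscar].
For each subset V ⊆ X/∼, compute π^{-1}(V) ⊆ X and check whether π^{-1}(V) ∈ τ. V is open in τ_Q iff π^{-1}(V) ∈ τ.
  V = {}: π^{-1}(V) = ∅ ∈ τ ✓.
  V = {[kilo=november]}: π^{-1}(V) = {kilo, november} ∉ τ ✗.
  V = {[lima]}: π^{-1}(V) = {lima} ∈ τ ✓.
  V = {[kilo=november], [lima]}: π^{-1}(V) = {kilo, lima, november} ∉ τ ✗.
  V = {[mike]}: π^{-1}(V) = {mike} ∈ τ ✓.
  V = {[kilo=november], [mike]}: π^{-1}(V) = {kilo, mike, november} ∈ τ ✓.
  V = {[lima], [mike]}: π^{-1}(V) = {lima, mike} ∈ τ ✓.
  V = {[kilo=november], [lima], [mike]}: π^{-1}(V) = {kilo, lima, mike, november} ∈ τ ✓.
  V = {[oscar]}: π^{-1}(V) = {oscar} ∈ τ ✓.
  V = {[kilo=november], [oscar]}: π^{-1}(V) = {kilo, november, oscar} ∉ τ ✗.
  V = {[lima], [oscar]}: π^{-1}(V) = {lima, oscar} ∈ τ ✓.
  V = {[kilo=november], [lima], [oscar]}: π^{-1}(V) = {kilo, lima, november, oscar} ∉ τ ✗.
  V = {[mike], [oscar]}: π^{-1}(V) = {mike, oscar} ∈ τ ✓.
  V = {[kilo=november], [mike], [oscar]}: π^{-1}(V) = {kilo, mike, november, oscar} ∈ τ ✓.
  V = {[lima], [mike], [oscar]}: π^{-1}(V) = {lima, mike, oscar} ∈ τ ✓.
  V = {[kilo=november], [lima], [mike], [oscar]}: π^{-1}(V) = {kilo, lima, mike, november, oscar} ∈ τ ✓.
Open sets in the quotient: τ_Q = {{}, {[lima]}, {[mike]}, {[kilo=november], [mike]}, {[lima], [mike]}, {[kilo=november], [lima], [mike]}, {[oscar]}, {[lima], [oscar]}, {[mike], [oscar]}, {[kilo=november], [mike], [oscar]}, {[lima], [mike], [oscar]}, {[kilo=november], [lima], [mike], [oscar]}} (12 elements).


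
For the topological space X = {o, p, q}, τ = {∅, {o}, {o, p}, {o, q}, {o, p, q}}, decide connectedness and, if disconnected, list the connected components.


(X, τ) is connected.

Find clopen sets (U ∈ τ with X ∖ U ∈ τ):
  U = ∅, X ∖ U = {o, p, q} — both open, so U is clopen.
  U = {o, p, q}, X ∖ U = ∅ — both open, so U is clopen.
Only trivial clopens (∅ and X) exist, so (X, τ) is connected.
Compute connected components by grouping points that agree on all clopens:
  component: {o, p, q}


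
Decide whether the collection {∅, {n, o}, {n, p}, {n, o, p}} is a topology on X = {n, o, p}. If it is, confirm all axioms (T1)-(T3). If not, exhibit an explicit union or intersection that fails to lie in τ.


τ is NOT a topology on X.

Axiom (T1): ∅ ∈ τ? Yes; X ∈ τ? Yes.
Axiom (T2/T3): check pairwise unions and intersections of members of τ.
Counterexample for (T3): {n, o} ∩ {n, p} = {n} ∉ τ. Therefore τ is NOT a topology.


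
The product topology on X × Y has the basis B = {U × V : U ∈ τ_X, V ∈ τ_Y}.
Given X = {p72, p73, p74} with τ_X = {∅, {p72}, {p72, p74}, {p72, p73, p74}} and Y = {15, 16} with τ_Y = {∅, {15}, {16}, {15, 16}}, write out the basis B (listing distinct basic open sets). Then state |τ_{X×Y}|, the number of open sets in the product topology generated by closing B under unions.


Basis B = {∅ × ∅, {p72} × {15}, {p72} × {16}, {p72} × {15, 16}, {p72, p74} × {15}, {p72, p74} × {16}, {p72, p73, p74} × {15}, {p72, p73, p74} × {16}, {p72, p74} × {15, 16}, {p72, p73, p74} × {15, 16}}; |τ_{X×Y}| = 16.

Enumerate products U × V with U ∈ τ_X, V ∈ τ_Y (deduplicated):
  ∅ × ∅ = {} (∅)
  {p72} × {15} = {(p72,15)}
  {p72} × {16} = {(p72,16)}
  {p72} × {15, 16} = {(p72,15), (p72,16)}
  {p72, p74} × {15} = {(p72,15), (p74,15)}
  {p72, p74} × {16} = {(p72,16), (p74,16)}
  {p72, p73, p74} × {15} = {(p72,15), (p73,15), (p74,15)}
  {p72, p73, p74} × {16} = {(p72,16), (p73,16), (p74,16)}
  {p72, p74} × {15, 16} = {(p72,15), (p72,16), (p74,15), (p74,16)}
  {p72, p73, p74} × {15, 16} = {(p72,15), (p72,16), (p73,15), (p73,16), (p74,15), (p74,16)}
These 10 distinct sets form the basis B.
Close under arbitrary unions to get τ_{X×Y}; counting gives |τ_{X×Y}| = 16.


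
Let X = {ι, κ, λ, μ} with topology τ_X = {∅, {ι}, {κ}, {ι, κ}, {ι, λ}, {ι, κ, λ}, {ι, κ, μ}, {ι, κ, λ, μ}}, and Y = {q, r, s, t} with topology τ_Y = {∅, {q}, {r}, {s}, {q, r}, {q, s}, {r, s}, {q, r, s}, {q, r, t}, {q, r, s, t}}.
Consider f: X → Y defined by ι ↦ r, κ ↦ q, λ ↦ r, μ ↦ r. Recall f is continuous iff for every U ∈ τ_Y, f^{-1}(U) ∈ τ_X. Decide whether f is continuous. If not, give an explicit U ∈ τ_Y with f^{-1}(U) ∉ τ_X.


f is NOT continuous.

Compute f^{-1}(U) for each U ∈ τ_Y:
  U = ∅: f^{-1}(U) = ∅ ∈ τ_X ✓.
  U = {q}: f^{-1}(U) = {κ} ∈ τ_X ✓.
  U = {r}: f^{-1}(U) = {ι, λ, μ} ∉ τ_X ✗.
  U = {s}: f^{-1}(U) = ∅ ∈ τ_X ✓.
  U = {q, r}: f^{-1}(U) = {ι, κ, λ, μ} ∈ τ_X ✓.
  U = {q, s}: f^{-1}(U) = {κ} ∈ τ_X ✓.
  U = {r, s}: f^{-1}(U) = {ι, λ, μ} ∉ τ_X ✗.
  U = {q, r, s}: f^{-1}(U) = {ι, κ, λ, μ} ∈ τ_X ✓.
  U = {q, r, t}: f^{-1}(U) = {ι, κ, λ, μ} ∈ τ_X ✓.
  U = {q, r, s, t}: f^{-1}(U) = {ι, κ, λ, μ} ∈ τ_X ✓.
Found U = {r} with f^{-1}(U) = {ι, λ, μ} not in τ_X. Therefore f is NOT continuous.


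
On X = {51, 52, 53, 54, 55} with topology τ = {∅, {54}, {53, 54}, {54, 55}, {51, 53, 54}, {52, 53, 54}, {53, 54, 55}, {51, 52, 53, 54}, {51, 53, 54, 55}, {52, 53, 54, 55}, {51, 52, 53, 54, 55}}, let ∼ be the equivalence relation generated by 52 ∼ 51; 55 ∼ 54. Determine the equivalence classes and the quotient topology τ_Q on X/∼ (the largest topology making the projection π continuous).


X/∼ = {[51=52], [53], [54=55]}; |τ_Q| = 4.

Equivalence classes: [51=52], [53], [54=55].
Quotient map π: X → X/∼ sends 51 ↦ [51=52], 52 ↦ [51=52], 53 ↦ [53], 54 ↦ [54=55], 55 ↦ [54=55].
For each subset V ⊆ X/∼, compute π^{-1}(V) ⊆ X and check whether π^{-1}(V) ∈ τ. V is open in τ_Q iff π^{-1}(V) ∈ τ.
  V = {}: π^{-1}(V) = ∅ ∈ τ ✓.
  V = {[51=52]}: π^{-1}(V) = {51, 52} ∉ τ ✗.
  V = {[53]}: π^{-1}(V) = {53} ∉ τ ✗.
  V = {[51=52], [53]}: π^{-1}(V) = {51, 52, 53} ∉ τ ✗.
  V = {[54=55]}: π^{-1}(V) = {54, 55} ∈ τ ✓.
  V = {[51=52], [54=55]}: π^{-1}(V) = {51, 52, 54, 55} ∉ τ ✗.
  V = {[53], [54=55]}: π^{-1}(V) = {53, 54, 55} ∈ τ ✓.
  V = {[51=52], [53], [54=55]}: π^{-1}(V) = {51, 52, 53, 54, 55} ∈ τ ✓.
Open sets in the quotient: τ_Q = {{}, {[54=55]}, {[53], [54=55]}, {[51=52], [53], [54=55]}} (4 elements).


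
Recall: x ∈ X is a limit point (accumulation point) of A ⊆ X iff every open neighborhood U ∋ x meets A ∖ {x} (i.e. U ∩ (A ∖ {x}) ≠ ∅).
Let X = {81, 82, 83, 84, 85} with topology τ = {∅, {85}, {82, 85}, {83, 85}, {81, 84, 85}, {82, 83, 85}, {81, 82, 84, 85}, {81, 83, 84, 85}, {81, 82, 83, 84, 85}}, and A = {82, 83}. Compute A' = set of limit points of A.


A' = ∅

For each x ∈ X, list the open sets U ∈ τ with x ∈ U, then check whether U ∩ (A ∖ {x}) ≠ ∅ for every such U.
  x = 81: open {81, 84, 85} ∋ x has {81, 84, 85} ∩ (A ∖ {81}) = ∅, so x is NOT a limit point.
  x = 82: open {82, 85} ∋ x has {82, 85} ∩ (A ∖ {82}) = ∅, so x is NOT a limit point.
  x = 83: open {83, 85} ∋ x has {83, 85} ∩ (A ∖ {83}) = ∅, so x is NOT a limit point.
  x = 84: open {81, 84, 85} ∋ x has {81, 84, 85} ∩ (A ∖ {84}) = ∅, so x is NOT a limit point.
  x = 85: open {85} ∋ x has {85} ∩ (A ∖ {85}) = ∅, so x is NOT a limit point.
Collecting: A' = ∅.


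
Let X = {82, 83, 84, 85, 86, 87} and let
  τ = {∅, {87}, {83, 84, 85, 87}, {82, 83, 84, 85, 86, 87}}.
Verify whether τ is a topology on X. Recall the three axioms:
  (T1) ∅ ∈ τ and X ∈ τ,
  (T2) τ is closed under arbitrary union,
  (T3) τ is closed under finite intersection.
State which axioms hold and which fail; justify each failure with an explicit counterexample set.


τ IS a topology on X.

Axiom (T1): ∅ ∈ τ? Yes; X ∈ τ? Yes.
Axiom (T2/T3): check pairwise unions and intersections of members of τ.
All pairwise intersections and unions checked — each lies in τ. Therefore τ satisfies (T1), (T2), (T3): it IS a topology on X.


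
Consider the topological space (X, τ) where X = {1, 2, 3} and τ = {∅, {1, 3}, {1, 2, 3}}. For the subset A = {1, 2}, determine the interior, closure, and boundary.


int(A) = ∅, cl(A) = {1, 2, 3}, ∂A = {1, 2, 3}.

Closed sets in (X, τ) are complements of opens:
  closed(X, τ) = {∅, {2}, {1, 2, 3}}.
int(A) = ⋃ {U ∈ τ : U ⊆ A}. Opens contained in A: ∅.
Taking the union of these: int(A) = ∅.
cl(A) = ⋂ {C closed : A ⊆ C}. Closed sets containing A: {1, 2, 3}.
Intersecting these: cl(A) = {1, 2, 3}.
∂A = cl(A) ∖ int(A) = {1, 2, 3} ∖ ∅ = {1, 2, 3}.


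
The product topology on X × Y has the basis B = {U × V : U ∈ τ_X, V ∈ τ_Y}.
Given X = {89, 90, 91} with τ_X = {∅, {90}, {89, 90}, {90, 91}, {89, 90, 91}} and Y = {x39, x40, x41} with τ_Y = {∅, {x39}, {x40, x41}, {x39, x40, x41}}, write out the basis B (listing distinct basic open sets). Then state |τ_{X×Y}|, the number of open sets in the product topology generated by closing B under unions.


Basis B = {∅ × ∅, {90} × {x39}, {89, 90} × {x39}, {90, 91} × {x39}, {90} × {x40, x41}, {89, 90, 91} × {x39}, {90} × {x39, x40, x41}, {89, 90} × {x40, x41}, {90, 91} × {x40, x41}, {89, 90} × {x39, x40, x41}, {89, 90, 91} × {x40, x41}, {90, 91} × {x39, x40, x41}, {89, 90, 91} × {x39, x40, x41}}; |τ_{X×Y}| = 25.

Enumerate products U × V with U ∈ τ_X, V ∈ τ_Y (deduplicated):
  ∅ × ∅ = {} (∅)
  {90} × {x39} = {(90,x39)}
  {89, 90} × {x39} = {(89,x39), (90,x39)}
  {90, 91} × {x39} = {(90,x39), (91,x39)}
  {90} × {x40, x41} = {(90,x40), (90,x41)}
  {89, 90, 91} × {x39} = {(89,x39), (90,x39), (91,x39)}
  {90} × {x39, x40, x41} = {(90,x39), (90,x40), (90,x41)}
  {89, 90} × {x40, x41} = {(89,x40), (89,x41), (90,x40), (90,x41)}
  {90, 91} × {x40, x41} = {(90,x40), (90,x41), (91,x40), (91,x41)}
  {89, 90} × {x39, x40, x41} = {(89,x39), (89,x40), (89,x41), (90,x39), (90,x40), (90,x41)}
  {89, 90, 91} × {x40, x41} = {(89,x40), (89,x41), (90,x40), (90,x41), (91,x40), (91,x41)}
  {90, 91} × {x39, x40, x41} = {(90,x39), (90,x40), (90,x41), (91,x39), (91,x40), (91,x41)}
  {89, 90, 91} × {x39, x40, x41} = {(89,x39), (89,x40), (89,x41), (90,x39), (90,x40), (90,x41), (91,x39), (91,x40), (91,x41)}
These 13 distinct sets form the basis B.
Close under arbitrary unions to get τ_{X×Y}; counting gives |τ_{X×Y}| = 25.


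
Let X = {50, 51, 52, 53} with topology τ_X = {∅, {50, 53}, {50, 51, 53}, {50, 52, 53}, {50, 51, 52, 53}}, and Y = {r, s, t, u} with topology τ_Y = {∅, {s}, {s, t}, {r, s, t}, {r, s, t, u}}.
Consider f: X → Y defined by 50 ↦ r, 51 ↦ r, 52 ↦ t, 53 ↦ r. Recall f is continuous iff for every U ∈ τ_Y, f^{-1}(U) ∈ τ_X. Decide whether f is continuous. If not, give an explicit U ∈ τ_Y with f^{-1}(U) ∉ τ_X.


f is NOT continuous.

Compute f^{-1}(U) for each U ∈ τ_Y:
  U = ∅: f^{-1}(U) = ∅ ∈ τ_X ✓.
  U = {s}: f^{-1}(U) = ∅ ∈ τ_X ✓.
  U = {s, t}: f^{-1}(U) = {52} ∉ τ_X ✗.
  U = {r, s, t}: f^{-1}(U) = {50, 51, 52, 53} ∈ τ_X ✓.
  U = {r, s, t, u}: f^{-1}(U) = {50, 51, 52, 53} ∈ τ_X ✓.
Found U = {s, t} with f^{-1}(U) = {52} not in τ_X. Therefore f is NOT continuous.


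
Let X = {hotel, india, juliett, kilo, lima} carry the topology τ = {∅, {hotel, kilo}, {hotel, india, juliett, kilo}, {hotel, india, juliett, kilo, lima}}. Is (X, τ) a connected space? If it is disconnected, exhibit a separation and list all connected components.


(X, τ) is connected.

Find clopen sets (U ∈ τ with X ∖ U ∈ τ):
  U = ∅, X ∖ U = {hotel, india, juliett, kilo, lima} — both open, so U is clopen.
  U = {hotel, india, juliett, kilo, lima}, X ∖ U = ∅ — both open, so U is clopen.
Only trivial clopens (∅ and X) exist, so (X, τ) is connected.
Compute connected components by grouping points that agree on all clopens:
  component: {hotel, india, juliett, kilo, lima}


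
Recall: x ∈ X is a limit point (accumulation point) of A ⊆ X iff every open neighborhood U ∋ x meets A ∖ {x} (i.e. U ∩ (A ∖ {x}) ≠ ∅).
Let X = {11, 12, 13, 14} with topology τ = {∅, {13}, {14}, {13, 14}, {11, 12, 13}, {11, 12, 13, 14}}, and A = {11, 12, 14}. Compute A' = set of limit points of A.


A' = {11, 12}

For each x ∈ X, list the open sets U ∈ τ with x ∈ U, then check whether U ∩ (A ∖ {x}) ≠ ∅ for every such U.
  x = 11: opens ∋ x are {11, 12, 13}, {11, 12, 13, 14}; each meets A ∖ {11}, so x IS a limit point.
  x = 12: opens ∋ x are {11, 12, 13}, {11, 12, 13, 14}; each meets A ∖ {12}, so x IS a limit point.
  x = 13: open {13} ∋ x has {13} ∩ (A ∖ {13}) = ∅, so x is NOT a limit point.
  x = 14: open {14} ∋ x has {14} ∩ (A ∖ {14}) = ∅, so x is NOT a limit point.
Collecting: A' = {11, 12}.


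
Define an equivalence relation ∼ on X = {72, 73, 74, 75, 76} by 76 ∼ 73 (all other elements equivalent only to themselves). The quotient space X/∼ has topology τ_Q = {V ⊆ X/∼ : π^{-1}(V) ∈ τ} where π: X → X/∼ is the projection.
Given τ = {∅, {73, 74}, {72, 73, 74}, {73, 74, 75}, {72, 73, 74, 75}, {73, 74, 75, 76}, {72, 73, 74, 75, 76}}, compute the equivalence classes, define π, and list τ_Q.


X/∼ = {[72], [73=76], [74], [75]}; |τ_Q| = 3.

Equivalence classes: [72], [73=76], [74], [75].
Quotient map π: X → X/∼ sends 72 ↦ [72], 73 ↦ [73=76], 74 ↦ [74], 75 ↦ [75], 76 ↦ [73=76].
For each subset V ⊆ X/∼, compute π^{-1}(V) ⊆ X and check whether π^{-1}(V) ∈ τ. V is open in τ_Q iff π^{-1}(V) ∈ τ.
  V = {}: π^{-1}(V) = ∅ ∈ τ ✓.
  V = {[72]}: π^{-1}(V) = {72} ∉ τ ✗.
  V = {[73=76]}: π^{-1}(V) = {73, 76} ∉ τ ✗.
  V = {[72], [73=76]}: π^{-1}(V) = {72, 73, 76} ∉ τ ✗.
  V = {[74]}: π^{-1}(V) = {74} ∉ τ ✗.
  V = {[72], [74]}: π^{-1}(V) = {72, 74} ∉ τ ✗.
  V = {[73=76], [74]}: π^{-1}(V) = {73, 74, 76} ∉ τ ✗.
  V = {[72], [73=76], [74]}: π^{-1}(V) = {72, 73, 74, 76} ∉ τ ✗.
  V = {[75]}: π^{-1}(V) = {75} ∉ τ ✗.
  V = {[72], [75]}: π^{-1}(V) = {72, 75} ∉ τ ✗.
  V = {[73=76], [75]}: π^{-1}(V) = {73, 75, 76} ∉ τ ✗.
  V = {[72], [73=76], [75]}: π^{-1}(V) = {72, 73, 75, 76} ∉ τ ✗.
  V = {[74], [75]}: π^{-1}(V) = {74, 75} ∉ τ ✗.
  V = {[72], [74], [75]}: π^{-1}(V) = {72, 74, 75} ∉ τ ✗.
  V = {[73=76], [74], [75]}: π^{-1}(V) = {73, 74, 75, 76} ∈ τ ✓.
  V = {[72], [73=76], [74], [75]}: π^{-1}(V) = {72, 73, 74, 75, 76} ∈ τ ✓.
Open sets in the quotient: τ_Q = {{}, {[73=76], [74], [75]}, {[72], [73=76], [74], [75]}} (3 elements).


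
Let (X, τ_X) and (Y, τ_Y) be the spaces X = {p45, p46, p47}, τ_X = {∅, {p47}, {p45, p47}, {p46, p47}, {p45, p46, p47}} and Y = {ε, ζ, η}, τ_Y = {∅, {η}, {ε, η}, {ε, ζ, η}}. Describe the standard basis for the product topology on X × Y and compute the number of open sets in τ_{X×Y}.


Basis B = {∅ × ∅, {p47} × {η}, {p45, p47} × {η}, {p46, p47} × {η}, {p47} × {ε, η}, {p45, p46, p47} × {η}, {p47} × {ε, ζ, η}, {p45, p47} × {ε, η}, {p46, p47} × {ε, η}, {p45, p47} × {ε, ζ, η}, {p45, p46, p47} × {ε, η}, {p46, p47} × {ε, ζ, η}, {p45, p46, p47} × {ε, ζ, η}}; |τ_{X×Y}| = 30.

Enumerate products U × V with U ∈ τ_X, V ∈ τ_Y (deduplicated):
  ∅ × ∅ = {} (∅)
  {p47} × {η} = {(p47,η)}
  {p45, p47} × {η} = {(p45,η), (p47,η)}
  {p46, p47} × {η} = {(p46,η), (p47,η)}
  {p47} × {ε, η} = {(p47,ε), (p47,η)}
  {p45, p46, p47} × {η} = {(p45,η), (p46,η), (p47,η)}
  {p47} × {ε, ζ, η} = {(p47,ε), (p47,ζ), (p47,η)}
  {p45, p47} × {ε, η} = {(p45,ε), (p45,η), (p47,ε), (p47,η)}
  {p46, p47} × {ε, η} = {(p46,ε), (p46,η), (p47,ε), (p47,η)}
  {p45, p47} × {ε, ζ, η} = {(p45,ε), (p45,ζ), (p45,η), (p47,ε), (p47,ζ), (p47,η)}
  {p45, p46, p47} × {ε, η} = {(p45,ε), (p45,η), (p46,ε), (p46,η), (p47,ε), (p47,η)}
  {p46, p47} × {ε, ζ, η} = {(p46,ε), (p46,ζ), (p46,η), (p47,ε), (p47,ζ), (p47,η)}
  {p45, p46, p47} × {ε, ζ, η} = {(p45,ε), (p45,ζ), (p45,η), (p46,ε), (p46,ζ), (p46,η), (p47,ε), (p47,ζ), (p47,η)}
These 13 distinct sets form the basis B.
Close under arbitrary unions to get τ_{X×Y}; counting gives |τ_{X×Y}| = 30.


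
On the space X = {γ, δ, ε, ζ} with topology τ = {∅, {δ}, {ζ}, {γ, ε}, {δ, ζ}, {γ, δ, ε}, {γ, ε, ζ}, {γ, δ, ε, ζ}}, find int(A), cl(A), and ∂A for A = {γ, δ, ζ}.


int(A) = {δ, ζ}, cl(A) = {γ, δ, ε, ζ}, ∂A = {γ, ε}.

Closed sets in (X, τ) are complements of opens:
  closed(X, τ) = {∅, {δ}, {ζ}, {γ, ε}, {δ, ζ}, {γ, δ, ε}, {γ, ε, ζ}, {γ, δ, ε, ζ}}.
int(A) = ⋃ {U ∈ τ : U ⊆ A}. Opens contained in A: ∅, {δ}, {ζ}, {δ, ζ}.
Taking the union of these: int(A) = {δ, ζ}.
cl(A) = ⋂ {C closed : A ⊆ C}. Closed sets containing A: {γ, δ, ε, ζ}.
Intersecting these: cl(A) = {γ, δ, ε, ζ}.
∂A = cl(A) ∖ int(A) = {γ, δ, ε, ζ} ∖ {δ, ζ} = {γ, ε}.


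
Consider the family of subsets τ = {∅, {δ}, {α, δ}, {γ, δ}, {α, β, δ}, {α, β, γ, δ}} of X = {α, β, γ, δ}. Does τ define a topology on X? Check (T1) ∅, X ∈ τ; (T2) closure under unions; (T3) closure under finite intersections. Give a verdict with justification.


τ is NOT a topology on X.

Axiom (T1): ∅ ∈ τ? Yes; X ∈ τ? Yes.
Axiom (T2/T3): check pairwise unions and intersections of members of τ.
Counterexample for (T2): {α, δ} ∪ {γ, δ} = {α, γ, δ} ∉ τ. Therefore τ is NOT a topology.


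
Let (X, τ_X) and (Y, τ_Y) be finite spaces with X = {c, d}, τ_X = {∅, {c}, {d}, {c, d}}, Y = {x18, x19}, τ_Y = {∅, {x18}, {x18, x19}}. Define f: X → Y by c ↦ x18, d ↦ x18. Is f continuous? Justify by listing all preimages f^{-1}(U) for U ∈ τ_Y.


f IS continuous.

Compute f^{-1}(U) for each U ∈ τ_Y:
  U = ∅: f^{-1}(U) = ∅ ∈ τ_X ✓.
  U = {x18}: f^{-1}(U) = {c, d} ∈ τ_X ✓.
  U = {x18, x19}: f^{-1}(U) = {c, d} ∈ τ_X ✓.
Every preimage lies in τ_X, so f IS continuous.


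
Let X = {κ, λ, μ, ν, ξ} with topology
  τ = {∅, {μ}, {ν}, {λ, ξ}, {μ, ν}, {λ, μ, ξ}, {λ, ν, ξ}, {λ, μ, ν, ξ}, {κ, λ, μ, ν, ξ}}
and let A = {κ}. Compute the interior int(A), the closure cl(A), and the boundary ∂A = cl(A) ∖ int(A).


int(A) = ∅, cl(A) = {κ}, ∂A = {κ}.

Closed sets in (X, τ) are complements of opens:
  closed(X, τ) = {∅, {κ}, {κ, μ}, {κ, ν}, {κ, λ, ξ}, {κ, μ, ν}, {κ, λ, μ, ξ}, {κ, λ, ν, ξ}, {κ, λ, μ, ν, ξ}}.
int(A) = ⋃ {U ∈ τ : U ⊆ A}. Opens contained in A: ∅.
Taking the union of these: int(A) = ∅.
cl(A) = ⋂ {C closed : A ⊆ C}. Closed sets containing A: {κ}, {κ, μ}, {κ, ν}, {κ, λ, ξ}, {κ, μ, ν}, {κ, λ, μ, ξ}, {κ, λ, ν, ξ}, {κ, λ, μ, ν, ξ}.
Intersecting these: cl(A) = {κ}.
∂A = cl(A) ∖ int(A) = {κ} ∖ ∅ = {κ}.


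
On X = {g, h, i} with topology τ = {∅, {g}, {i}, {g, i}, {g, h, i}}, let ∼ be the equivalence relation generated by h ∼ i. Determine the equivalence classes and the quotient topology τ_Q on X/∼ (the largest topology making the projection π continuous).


X/∼ = {[g], [h=i]}; |τ_Q| = 3.

Equivalence classes: [g], [h=i].
Quotient map π: X → X/∼ sends g ↦ [g], h ↦ [h=i], i ↦ [h=i].
For each subset V ⊆ X/∼, compute π^{-1}(V) ⊆ X and check whether π^{-1}(V) ∈ τ. V is open in τ_Q iff π^{-1}(V) ∈ τ.
  V = {}: π^{-1}(V) = ∅ ∈ τ ✓.
  V = {[g]}: π^{-1}(V) = {g} ∈ τ ✓.
  V = {[h=i]}: π^{-1}(V) = {h, i} ∉ τ ✗.
  V = {[g], [h=i]}: π^{-1}(V) = {g, h, i} ∈ τ ✓.
Open sets in the quotient: τ_Q = {{}, {[g]}, {[g], [h=i]}} (3 elements).


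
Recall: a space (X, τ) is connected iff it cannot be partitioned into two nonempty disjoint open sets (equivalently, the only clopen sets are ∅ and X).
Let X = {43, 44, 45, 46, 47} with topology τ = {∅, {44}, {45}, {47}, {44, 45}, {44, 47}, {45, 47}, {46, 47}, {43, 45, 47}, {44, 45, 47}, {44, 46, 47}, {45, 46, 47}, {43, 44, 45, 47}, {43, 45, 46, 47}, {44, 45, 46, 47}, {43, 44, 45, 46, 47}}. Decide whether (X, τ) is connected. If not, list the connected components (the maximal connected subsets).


(X, τ) is disconnected; components = [{44}, {43, 45, 46, 47}].

Find clopen sets (U ∈ τ with X ∖ U ∈ τ):
  U = ∅, X ∖ U = {43, 44, 45, 46, 47} — both open, so U is clopen.
  U = {44}, X ∖ U = {43, 45, 46, 47} — both open, so U is clopen.
  U = {43, 45, 46, 47}, X ∖ U = {44} — both open, so U is clopen.
  U = {43, 44, 45, 46, 47}, X ∖ U = ∅ — both open, so U is clopen.
Nontrivial clopen(s) exist: e.g. {43, 45, 46, 47}. So (X, τ) is disconnected.
Compute connected components by grouping points that agree on all clopens:
  component: {44}
  component: {43, 45, 46, 47}


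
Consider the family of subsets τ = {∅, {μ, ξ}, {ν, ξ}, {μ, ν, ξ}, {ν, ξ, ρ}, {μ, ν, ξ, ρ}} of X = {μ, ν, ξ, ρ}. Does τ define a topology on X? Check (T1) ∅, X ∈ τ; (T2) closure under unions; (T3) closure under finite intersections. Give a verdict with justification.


τ is NOT a topology on X.

Axiom (T1): ∅ ∈ τ? Yes; X ∈ τ? Yes.
Axiom (T2/T3): check pairwise unions and intersections of members of τ.
Counterexample for (T3): {μ, ξ} ∩ {ν, ξ} = {ξ} ∉ τ. Therefore τ is NOT a topology.


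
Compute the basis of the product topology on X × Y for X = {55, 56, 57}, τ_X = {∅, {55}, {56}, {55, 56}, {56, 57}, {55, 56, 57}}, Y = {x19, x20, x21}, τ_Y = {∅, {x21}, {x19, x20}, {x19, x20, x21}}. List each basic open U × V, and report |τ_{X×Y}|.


Basis B = {∅ × ∅, {55} × {x21}, {56} × {x21}, {55} × {x19, x20}, {55, 56} × {x21}, {56} × {x19, x20}, {56, 57} × {x21}, {55} × {x19, x20, x21}, {55, 56, 57} × {x21}, {56} × {x19, x20, x21}, {55, 56} × {x19, x20}, {56, 57} × {x19, x20}, {55, 56} × {x19, x20, x21}, {55, 56, 57} × {x19, x20}, {56, 57} × {x19, x20, x21}, {55, 56, 57} × {x19, x20, x21}}; |τ_{X×Y}| = 36.

Enumerate products U × V with U ∈ τ_X, V ∈ τ_Y (deduplicated):
  ∅ × ∅ = {} (∅)
  {55} × {x21} = {(55,x21)}
  {56} × {x21} = {(56,x21)}
  {55} × {x19, x20} = {(55,x19), (55,x20)}
  {55, 56} × {x21} = {(55,x21), (56,x21)}
  {56} × {x19, x20} = {(56,x19), (56,x20)}
  {56, 57} × {x21} = {(56,x21), (57,x21)}
  {55} × {x19, x20, x21} = {(55,x19), (55,x20), (55,x21)}
  {55, 56, 57} × {x21} = {(55,x21), (56,x21), (57,x21)}
  {56} × {x19, x20, x21} = {(56,x19), (56,x20), (56,x21)}
  {55, 56} × {x19, x20} = {(55,x19), (55,x20), (56,x19), (56,x20)}
  {56, 57} × {x19, x20} = {(56,x19), (56,x20), (57,x19), (57,x20)}
  {55, 56} × {x19, x20, x21} = {(55,x19), (55,x20), (55,x21), (56,x19), (56,x20), (56,x21)}
  {55, 56, 57} × {x19, x20} = {(55,x19), (55,x20), (56,x19), (56,x20), (57,x19), (57,x20)}
  {56, 57} × {x19, x20, x21} = {(56,x19), (56,x20), (56,x21), (57,x19), (57,x20), (57,x21)}
  {55, 56, 57} × {x19, x20, x21} = {(55,x19), (55,x20), (55,x21), (56,x19), (56,x20), (56,x21), (57,x19), (57,x20), (57,x21)}
These 16 distinct sets form the basis B.
Close under arbitrary unions to get τ_{X×Y}; counting gives |τ_{X×Y}| = 36.


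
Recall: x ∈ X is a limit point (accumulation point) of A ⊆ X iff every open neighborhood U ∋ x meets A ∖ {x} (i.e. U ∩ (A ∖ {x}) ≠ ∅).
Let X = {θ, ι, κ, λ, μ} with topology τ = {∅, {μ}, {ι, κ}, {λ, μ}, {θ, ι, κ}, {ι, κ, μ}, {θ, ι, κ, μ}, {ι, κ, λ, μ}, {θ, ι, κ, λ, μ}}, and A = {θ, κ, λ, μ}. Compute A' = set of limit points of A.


A' = {θ, ι, λ}

For each x ∈ X, list the open sets U ∈ τ with x ∈ U, then check whether U ∩ (A ∖ {x}) ≠ ∅ for every such U.
  x = θ: opens ∋ x are {θ, ι, κ}, {θ, ι, κ, μ}, {θ, ι, κ, λ, μ}; each meets A ∖ {θ}, so x IS a limit point.
  x = ι: opens ∋ x are {ι, κ}, {θ, ι, κ}, {ι, κ, μ}, {θ, ι, κ, μ}, {ι, κ, λ, μ}, {θ, ι, κ, λ, μ}; each meets A ∖ {ι}, so x IS a limit point.
  x = κ: open {ι, κ} ∋ x has {ι, κ} ∩ (A ∖ {κ}) = ∅, so x is NOT a limit point.
  x = λ: opens ∋ x are {λ, μ}, {ι, κ, λ, μ}, {θ, ι, κ, λ, μ}; each meets A ∖ {λ}, so x IS a limit point.
  x = μ: open {μ} ∋ x has {μ} ∩ (A ∖ {μ}) = ∅, so x is NOT a limit point.
Collecting: A' = {θ, ι, λ}.


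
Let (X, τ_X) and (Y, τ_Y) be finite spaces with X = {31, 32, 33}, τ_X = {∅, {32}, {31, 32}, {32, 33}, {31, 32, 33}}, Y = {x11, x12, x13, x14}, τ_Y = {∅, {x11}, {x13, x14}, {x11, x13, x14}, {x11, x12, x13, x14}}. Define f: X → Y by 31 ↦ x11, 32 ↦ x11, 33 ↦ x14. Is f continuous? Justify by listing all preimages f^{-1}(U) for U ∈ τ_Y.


f is NOT continuous.

Compute f^{-1}(U) for each U ∈ τ_Y:
  U = ∅: f^{-1}(U) = ∅ ∈ τ_X ✓.
  U = {x11}: f^{-1}(U) = {31, 32} ∈ τ_X ✓.
  U = {x13, x14}: f^{-1}(U) = {33} ∉ τ_X ✗.
  U = {x11, x13, x14}: f^{-1}(U) = {31, 32, 33} ∈ τ_X ✓.
  U = {x11, x12, x13, x14}: f^{-1}(U) = {31, 32, 33} ∈ τ_X ✓.
Found U = {x13, x14} with f^{-1}(U) = {33} not in τ_X. Therefore f is NOT continuous.


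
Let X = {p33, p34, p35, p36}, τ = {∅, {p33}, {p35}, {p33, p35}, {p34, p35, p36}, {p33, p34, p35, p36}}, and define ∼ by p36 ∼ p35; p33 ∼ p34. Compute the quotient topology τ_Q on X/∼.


X/∼ = {[p33=p34], [p35=p36]}; |τ_Q| = 2.

Equivalence classes: [p33=p34], [p35=p36].
Quotient map π: X → X/∼ sends p33 ↦ [p33=p34], p34 ↦ [p33=p34], p35 ↦ [p35=p36], p36 ↦ [p35=p36].
For each subset V ⊆ X/∼, compute π^{-1}(V) ⊆ X and check whether π^{-1}(V) ∈ τ. V is open in τ_Q iff π^{-1}(V) ∈ τ.
  V = {}: π^{-1}(V) = ∅ ∈ τ ✓.
  V = {[p33=p34]}: π^{-1}(V) = {p33, p34} ∉ τ ✗.
  V = {[p35=p36]}: π^{-1}(V) = {p35, p36} ∉ τ ✗.
  V = {[p33=p34], [p35=p36]}: π^{-1}(V) = {p33, p34, p35, p36} ∈ τ ✓.
Open sets in the quotient: τ_Q = {{}, {[p33=p34], [p35=p36]}} (2 elements).


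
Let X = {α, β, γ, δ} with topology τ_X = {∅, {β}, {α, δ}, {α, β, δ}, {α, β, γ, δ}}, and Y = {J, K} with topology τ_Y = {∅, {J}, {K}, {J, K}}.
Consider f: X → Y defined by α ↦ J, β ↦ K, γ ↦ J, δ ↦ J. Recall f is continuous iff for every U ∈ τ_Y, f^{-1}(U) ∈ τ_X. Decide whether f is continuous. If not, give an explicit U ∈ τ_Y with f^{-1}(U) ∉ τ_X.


f is NOT continuous.

Compute f^{-1}(U) for each U ∈ τ_Y:
  U = ∅: f^{-1}(U) = ∅ ∈ τ_X ✓.
  U = {J}: f^{-1}(U) = {α, γ, δ} ∉ τ_X ✗.
  U = {K}: f^{-1}(U) = {β} ∈ τ_X ✓.
  U = {J, K}: f^{-1}(U) = {α, β, γ, δ} ∈ τ_X ✓.
Found U = {J} with f^{-1}(U) = {α, γ, δ} not in τ_X. Therefore f is NOT continuous.
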